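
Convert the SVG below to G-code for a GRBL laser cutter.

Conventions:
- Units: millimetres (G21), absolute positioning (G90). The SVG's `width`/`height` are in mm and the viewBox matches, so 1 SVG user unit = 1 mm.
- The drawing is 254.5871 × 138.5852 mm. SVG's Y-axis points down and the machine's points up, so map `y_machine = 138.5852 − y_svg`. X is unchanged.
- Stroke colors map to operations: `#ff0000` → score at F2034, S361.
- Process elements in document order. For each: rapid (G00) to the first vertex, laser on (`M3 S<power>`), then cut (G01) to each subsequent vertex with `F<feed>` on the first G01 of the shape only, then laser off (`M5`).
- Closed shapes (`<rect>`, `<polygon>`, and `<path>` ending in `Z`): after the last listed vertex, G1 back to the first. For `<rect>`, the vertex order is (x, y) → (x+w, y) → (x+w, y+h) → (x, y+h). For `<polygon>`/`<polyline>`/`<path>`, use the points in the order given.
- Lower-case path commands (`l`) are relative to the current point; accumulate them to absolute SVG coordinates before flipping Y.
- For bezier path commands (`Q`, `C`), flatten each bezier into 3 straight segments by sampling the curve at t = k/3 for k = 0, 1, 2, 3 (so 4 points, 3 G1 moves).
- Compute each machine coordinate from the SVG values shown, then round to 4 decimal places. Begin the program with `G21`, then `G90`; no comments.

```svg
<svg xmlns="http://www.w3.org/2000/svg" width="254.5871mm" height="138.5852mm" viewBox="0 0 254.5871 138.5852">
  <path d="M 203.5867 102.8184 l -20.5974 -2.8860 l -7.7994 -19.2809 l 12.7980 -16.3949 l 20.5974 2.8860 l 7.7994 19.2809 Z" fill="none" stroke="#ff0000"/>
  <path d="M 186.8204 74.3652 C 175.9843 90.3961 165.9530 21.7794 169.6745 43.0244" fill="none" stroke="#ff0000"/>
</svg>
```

G21
G90
G00 X203.5867 Y35.7668
M3 S361
G01 X182.9893 Y38.6528 F2034
G01 X175.1899 Y57.9337
G01 X187.9879 Y74.3286
G01 X208.5853 Y71.4426
G01 X216.3847 Y52.1617
G01 X203.5867 Y35.7668
M5
G00 X186.8204 Y64.2200
M3 S361
G01 X176.7321 Y69.9417 F2034
G01 X170.0577 Y93.3152
G01 X169.6745 Y95.5608
M5

Since the viewBox matches the mm dimensions, user units are millimetres directly. The only transform is the Y-flip y_m = 138.5852 − y_svg.

Shape 1 is a regular polygon drawn with `<path>`. Its stroke #ff0000 means score at S361, F2034. After flipping Y the toolpath is (203.5867,35.7668) → (182.9893,38.6528) → (175.1899,57.9337) → (187.9879,74.3286) → (208.5853,71.4426) → (216.3847,52.1617) → (203.5867,35.7668), returning to the start.

Shape 2 is a cubic bezier drawn with `<path>`. Its stroke #ff0000 means score at S361, F2034. After flipping Y the toolpath is (186.8204,64.2200) → (176.7321,69.9417) → (170.0577,93.3152) → (169.6745,95.5608).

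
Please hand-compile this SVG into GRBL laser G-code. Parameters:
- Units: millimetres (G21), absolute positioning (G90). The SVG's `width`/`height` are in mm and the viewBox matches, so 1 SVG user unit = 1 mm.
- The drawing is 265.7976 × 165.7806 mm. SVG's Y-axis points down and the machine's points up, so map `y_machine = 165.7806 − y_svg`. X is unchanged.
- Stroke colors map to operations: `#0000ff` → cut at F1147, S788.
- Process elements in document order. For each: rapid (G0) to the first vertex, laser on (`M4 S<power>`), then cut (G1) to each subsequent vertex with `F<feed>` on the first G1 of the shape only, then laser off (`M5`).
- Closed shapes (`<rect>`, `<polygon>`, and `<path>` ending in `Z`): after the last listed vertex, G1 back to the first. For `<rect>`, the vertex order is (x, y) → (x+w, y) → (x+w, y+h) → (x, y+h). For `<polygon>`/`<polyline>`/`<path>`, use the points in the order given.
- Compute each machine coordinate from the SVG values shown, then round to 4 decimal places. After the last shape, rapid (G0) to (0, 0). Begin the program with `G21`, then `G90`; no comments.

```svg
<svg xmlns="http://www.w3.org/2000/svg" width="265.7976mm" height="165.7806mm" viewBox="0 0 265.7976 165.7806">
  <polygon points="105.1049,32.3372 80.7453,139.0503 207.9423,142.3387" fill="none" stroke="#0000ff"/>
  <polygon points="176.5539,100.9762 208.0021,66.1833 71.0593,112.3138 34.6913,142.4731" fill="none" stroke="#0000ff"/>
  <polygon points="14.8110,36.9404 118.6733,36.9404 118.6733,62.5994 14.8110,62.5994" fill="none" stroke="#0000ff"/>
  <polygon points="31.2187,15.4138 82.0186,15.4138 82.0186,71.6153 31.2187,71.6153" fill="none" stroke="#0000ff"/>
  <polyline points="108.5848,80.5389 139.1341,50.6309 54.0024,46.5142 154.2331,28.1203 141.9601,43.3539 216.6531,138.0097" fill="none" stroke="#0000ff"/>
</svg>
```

viewBox `0 0 265.7976 165.7806` with mm width/height → 1 unit = 1 mm. Flip: y_m = 165.7806 − y_svg.

**Shape 1** — `<polygon>` closed polygon, stroke `#0000ff` → cut (S788, F1147). Machine vertices: (105.1049,133.4434) → (80.7453,26.7303) → (207.9423,23.4419) → (105.1049,133.4434). Closed: final G1 returns to the first vertex.

**Shape 2** — `<polygon>` closed polygon, stroke `#0000ff` → cut (S788, F1147). Machine vertices: (176.5539,64.8044) → (208.0021,99.5973) → (71.0593,53.4668) → (34.6913,23.3075) → (176.5539,64.8044). Closed: final G1 returns to the first vertex.

**Shape 3** — `<polygon>` rectangle, stroke `#0000ff` → cut (S788, F1147). Machine vertices: (14.8110,128.8402) → (118.6733,128.8402) → (118.6733,103.1812) → (14.8110,103.1812) → (14.8110,128.8402). Closed: final G1 returns to the first vertex.

**Shape 4** — `<polygon>` rectangle, stroke `#0000ff` → cut (S788, F1147). Machine vertices: (31.2187,150.3668) → (82.0186,150.3668) → (82.0186,94.1653) → (31.2187,94.1653) → (31.2187,150.3668). Closed: final G1 returns to the first vertex.

**Shape 5** — `<polyline>` open polyline, stroke `#0000ff` → cut (S788, F1147). Machine vertices: (108.5848,85.2417) → (139.1341,115.1497) → (54.0024,119.2664) → (154.2331,137.6603) → (141.9601,122.4267) → (216.6531,27.7709). Open path.

G21
G90
G0 X105.1049 Y133.4434
M4 S788
G1 X80.7453 Y26.7303 F1147
G1 X207.9423 Y23.4419
G1 X105.1049 Y133.4434
M5
G0 X176.5539 Y64.8044
M4 S788
G1 X208.0021 Y99.5973 F1147
G1 X71.0593 Y53.4668
G1 X34.6913 Y23.3075
G1 X176.5539 Y64.8044
M5
G0 X14.8110 Y128.8402
M4 S788
G1 X118.6733 Y128.8402 F1147
G1 X118.6733 Y103.1812
G1 X14.8110 Y103.1812
G1 X14.8110 Y128.8402
M5
G0 X31.2187 Y150.3668
M4 S788
G1 X82.0186 Y150.3668 F1147
G1 X82.0186 Y94.1653
G1 X31.2187 Y94.1653
G1 X31.2187 Y150.3668
M5
G0 X108.5848 Y85.2417
M4 S788
G1 X139.1341 Y115.1497 F1147
G1 X54.0024 Y119.2664
G1 X154.2331 Y137.6603
G1 X141.9601 Y122.4267
G1 X216.6531 Y27.7709
M5
G0 X0.0000 Y0.0000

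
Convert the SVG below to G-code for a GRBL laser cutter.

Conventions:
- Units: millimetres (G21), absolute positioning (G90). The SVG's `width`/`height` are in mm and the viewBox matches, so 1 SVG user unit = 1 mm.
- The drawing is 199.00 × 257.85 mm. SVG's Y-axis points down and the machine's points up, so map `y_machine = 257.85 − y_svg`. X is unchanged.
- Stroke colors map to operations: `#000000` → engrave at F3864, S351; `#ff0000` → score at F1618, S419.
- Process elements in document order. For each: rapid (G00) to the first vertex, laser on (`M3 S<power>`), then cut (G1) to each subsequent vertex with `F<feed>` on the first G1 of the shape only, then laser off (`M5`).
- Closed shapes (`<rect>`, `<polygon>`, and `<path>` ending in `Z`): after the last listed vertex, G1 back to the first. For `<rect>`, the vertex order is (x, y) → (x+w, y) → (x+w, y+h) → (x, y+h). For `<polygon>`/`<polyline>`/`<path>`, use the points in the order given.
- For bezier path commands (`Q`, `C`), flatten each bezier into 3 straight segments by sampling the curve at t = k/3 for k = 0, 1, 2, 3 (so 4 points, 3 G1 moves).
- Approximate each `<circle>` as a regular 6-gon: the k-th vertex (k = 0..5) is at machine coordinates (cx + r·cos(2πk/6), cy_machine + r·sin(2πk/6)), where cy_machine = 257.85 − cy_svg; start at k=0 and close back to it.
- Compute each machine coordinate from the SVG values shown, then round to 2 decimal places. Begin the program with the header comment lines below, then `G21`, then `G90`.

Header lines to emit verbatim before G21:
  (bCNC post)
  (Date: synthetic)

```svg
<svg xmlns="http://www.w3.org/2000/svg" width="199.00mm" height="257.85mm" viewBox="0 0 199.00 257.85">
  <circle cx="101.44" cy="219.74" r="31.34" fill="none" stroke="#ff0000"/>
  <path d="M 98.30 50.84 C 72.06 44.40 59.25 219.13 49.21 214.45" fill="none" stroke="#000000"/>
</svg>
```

1 u = 1 mm; y_m = 257.85 − y.

[1] `<circle>` circle, #ff0000→score S419 F1618: (132.78,38.11) → (117.11,65.25) → (85.77,65.25) → (70.10,38.11) → (85.77,10.97) → (117.11,10.97) → (132.78,38.11) (closed)

[2] `<path>` cubic bezier, #000000→engrave S351 F3864: (98.30,207.01) → (76.14,166.41) → (60.57,85.17) → (49.21,43.40)

(bCNC post)
(Date: synthetic)
G21
G90
G00 X132.78 Y38.11
M3 S419
G1 X117.11 Y65.25 F1618
G1 X85.77 Y65.25
G1 X70.10 Y38.11
G1 X85.77 Y10.97
G1 X117.11 Y10.97
G1 X132.78 Y38.11
M5
G00 X98.30 Y207.01
M3 S351
G1 X76.14 Y166.41 F3864
G1 X60.57 Y85.17
G1 X49.21 Y43.40
M5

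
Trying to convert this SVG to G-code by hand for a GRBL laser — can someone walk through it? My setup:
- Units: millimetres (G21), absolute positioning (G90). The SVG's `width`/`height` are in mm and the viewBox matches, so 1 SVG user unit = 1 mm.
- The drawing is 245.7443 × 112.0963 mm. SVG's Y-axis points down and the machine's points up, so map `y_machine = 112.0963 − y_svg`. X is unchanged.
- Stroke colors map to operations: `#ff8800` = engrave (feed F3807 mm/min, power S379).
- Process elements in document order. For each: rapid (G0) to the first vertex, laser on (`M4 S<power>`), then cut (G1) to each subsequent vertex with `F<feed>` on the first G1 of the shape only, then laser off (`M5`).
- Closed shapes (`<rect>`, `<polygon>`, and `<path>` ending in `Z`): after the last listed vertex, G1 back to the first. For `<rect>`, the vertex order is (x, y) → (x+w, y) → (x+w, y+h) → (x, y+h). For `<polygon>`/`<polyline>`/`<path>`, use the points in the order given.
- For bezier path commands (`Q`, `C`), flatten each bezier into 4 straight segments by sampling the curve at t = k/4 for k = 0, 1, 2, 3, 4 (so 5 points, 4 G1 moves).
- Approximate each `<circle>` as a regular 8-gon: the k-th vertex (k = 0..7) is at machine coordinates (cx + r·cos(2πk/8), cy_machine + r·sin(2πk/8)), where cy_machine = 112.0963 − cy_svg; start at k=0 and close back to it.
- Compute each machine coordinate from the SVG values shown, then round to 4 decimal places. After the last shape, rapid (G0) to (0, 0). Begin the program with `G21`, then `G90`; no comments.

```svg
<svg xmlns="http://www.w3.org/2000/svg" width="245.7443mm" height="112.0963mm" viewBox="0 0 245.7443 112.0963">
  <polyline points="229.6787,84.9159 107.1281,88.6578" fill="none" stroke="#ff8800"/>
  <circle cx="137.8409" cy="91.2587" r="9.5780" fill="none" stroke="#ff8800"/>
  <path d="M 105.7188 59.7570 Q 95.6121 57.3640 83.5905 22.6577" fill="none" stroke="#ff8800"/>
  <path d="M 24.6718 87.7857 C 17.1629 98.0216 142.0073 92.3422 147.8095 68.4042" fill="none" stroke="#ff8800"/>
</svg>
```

G21
G90
G0 X229.6787 Y27.1804
M4 S379
G1 X107.1281 Y23.4385 F3807
M5
G0 X147.4189 Y20.8376
M4 S379
G1 X144.6136 Y27.6103 F3807
G1 X137.8409 Y30.4156
G1 X131.0682 Y27.6103
G1 X128.2629 Y20.8376
G1 X131.0682 Y14.0649
G1 X137.8409 Y11.2596
G1 X144.6136 Y14.0649
G1 X147.4189 Y20.8376
M5
G0 X105.7188 Y52.3393
M4 S379
G1 X100.5458 Y55.5554 F3807
G1 X95.1334 Y62.8106
G1 X89.4816 Y74.1050
G1 X83.5905 Y89.4386
M5
G0 X24.6718 Y24.3106
M4 S379
G1 X39.9283 Y19.6544 F3807
G1 X81.2490 Y21.1861
G1 X125.0655 Y29.1255
G1 X147.8095 Y43.6921
M5
G0 X0.0000 Y0.0000

Since the viewBox matches the mm dimensions, user units are millimetres directly. The only transform is the Y-flip y_m = 112.0963 − y_svg.

Shape 1 is a line segment drawn with `<polyline>`. Its stroke #ff8800 means engrave at S379, F3807. After flipping Y the toolpath is (229.6787,27.1804) → (107.1281,23.4385).

Shape 2 is a circle drawn with `<circle>`. Its stroke #ff8800 means engrave at S379, F3807. After flipping Y the toolpath is (147.4189,20.8376) → (144.6136,27.6103) → (137.8409,30.4156) → (131.0682,27.6103) → (128.2629,20.8376) → (131.0682,14.0649) → (137.8409,11.2596) → (144.6136,14.0649) → (147.4189,20.8376), returning to the start.

Shape 3 is a quadratic bezier drawn with `<path>`. Its stroke #ff8800 means engrave at S379, F3807. After flipping Y the toolpath is (105.7188,52.3393) → (100.5458,55.5554) → (95.1334,62.8106) → (89.4816,74.1050) → (83.5905,89.4386).

Shape 4 is a cubic bezier drawn with `<path>`. Its stroke #ff8800 means engrave at S379, F3807. After flipping Y the toolpath is (24.6718,24.3106) → (39.9283,19.6544) → (81.2490,21.1861) → (125.0655,29.1255) → (147.8095,43.6921).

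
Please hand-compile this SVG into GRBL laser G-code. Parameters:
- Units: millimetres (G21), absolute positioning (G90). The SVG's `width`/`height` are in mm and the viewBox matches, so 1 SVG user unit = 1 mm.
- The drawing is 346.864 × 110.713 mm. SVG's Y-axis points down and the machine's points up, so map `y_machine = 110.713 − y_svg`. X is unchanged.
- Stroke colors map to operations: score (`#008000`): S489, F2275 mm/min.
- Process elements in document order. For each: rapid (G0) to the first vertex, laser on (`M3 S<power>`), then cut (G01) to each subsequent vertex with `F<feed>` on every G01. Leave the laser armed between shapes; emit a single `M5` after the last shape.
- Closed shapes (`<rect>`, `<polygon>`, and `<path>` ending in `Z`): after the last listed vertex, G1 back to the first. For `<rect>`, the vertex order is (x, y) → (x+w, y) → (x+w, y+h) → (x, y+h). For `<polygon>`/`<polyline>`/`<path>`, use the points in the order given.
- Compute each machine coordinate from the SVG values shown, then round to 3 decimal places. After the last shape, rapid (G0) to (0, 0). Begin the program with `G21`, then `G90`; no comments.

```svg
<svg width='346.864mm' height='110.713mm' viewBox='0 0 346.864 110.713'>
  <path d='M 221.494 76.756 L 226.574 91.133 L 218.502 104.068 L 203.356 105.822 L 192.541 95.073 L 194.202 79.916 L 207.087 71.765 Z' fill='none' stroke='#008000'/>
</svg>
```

Since the viewBox matches the mm dimensions, user units are millimetres directly. The only transform is the Y-flip y_m = 110.713 − y_svg.

Shape 1 is a regular polygon drawn with `<path>`. Its stroke #008000 means score at S489, F2275. After flipping Y the toolpath is (221.494,33.957) → (226.574,19.580) → (218.502,6.645) → (203.356,4.891) → (192.541,15.640) → (194.202,30.797) → (207.087,38.948) → (221.494,33.957), returning to the start.

G21
G90
G0 X221.494 Y33.957
M3 S489
G01 X226.574 Y19.580 F2275
G01 X218.502 Y6.645 F2275
G01 X203.356 Y4.891 F2275
G01 X192.541 Y15.640 F2275
G01 X194.202 Y30.797 F2275
G01 X207.087 Y38.948 F2275
G01 X221.494 Y33.957 F2275
M5
G0 X0.000 Y0.000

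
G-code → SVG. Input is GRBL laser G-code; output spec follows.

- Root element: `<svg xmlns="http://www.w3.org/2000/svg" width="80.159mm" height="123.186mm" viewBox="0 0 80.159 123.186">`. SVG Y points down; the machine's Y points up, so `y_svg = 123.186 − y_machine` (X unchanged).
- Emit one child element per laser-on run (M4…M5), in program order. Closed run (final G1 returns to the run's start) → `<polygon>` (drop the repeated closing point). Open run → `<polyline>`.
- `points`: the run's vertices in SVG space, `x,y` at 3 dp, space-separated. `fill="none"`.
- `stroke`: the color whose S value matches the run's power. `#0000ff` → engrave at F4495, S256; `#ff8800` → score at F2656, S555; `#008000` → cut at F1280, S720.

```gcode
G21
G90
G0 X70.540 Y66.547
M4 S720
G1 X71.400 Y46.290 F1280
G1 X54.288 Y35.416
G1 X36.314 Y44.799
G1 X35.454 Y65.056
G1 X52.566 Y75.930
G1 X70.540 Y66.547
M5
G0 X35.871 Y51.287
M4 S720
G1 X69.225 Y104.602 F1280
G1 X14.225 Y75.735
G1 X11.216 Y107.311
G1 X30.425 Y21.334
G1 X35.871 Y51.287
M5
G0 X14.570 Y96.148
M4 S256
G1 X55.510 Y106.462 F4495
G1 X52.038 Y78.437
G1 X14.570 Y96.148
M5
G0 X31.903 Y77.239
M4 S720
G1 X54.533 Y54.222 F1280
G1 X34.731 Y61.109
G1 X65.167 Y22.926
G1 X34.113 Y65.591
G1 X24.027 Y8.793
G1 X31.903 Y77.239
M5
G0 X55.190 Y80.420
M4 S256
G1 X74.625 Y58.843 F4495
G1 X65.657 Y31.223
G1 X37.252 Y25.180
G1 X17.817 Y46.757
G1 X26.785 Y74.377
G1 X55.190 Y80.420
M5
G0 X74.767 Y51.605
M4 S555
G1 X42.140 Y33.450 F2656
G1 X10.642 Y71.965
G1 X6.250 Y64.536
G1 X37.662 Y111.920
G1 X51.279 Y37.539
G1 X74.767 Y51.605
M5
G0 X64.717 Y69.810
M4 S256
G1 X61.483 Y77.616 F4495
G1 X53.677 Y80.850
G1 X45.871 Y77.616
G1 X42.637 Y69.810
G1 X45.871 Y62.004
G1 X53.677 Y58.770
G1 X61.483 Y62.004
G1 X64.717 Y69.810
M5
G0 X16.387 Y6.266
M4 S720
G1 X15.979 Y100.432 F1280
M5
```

<svg xmlns="http://www.w3.org/2000/svg" width="80.159mm" height="123.186mm" viewBox="0 0 80.159 123.186">
  <polygon points="70.540,56.639 71.400,76.896 54.288,87.770 36.314,78.387 35.454,58.130 52.566,47.256" fill="none" stroke="#008000"/>
  <polygon points="35.871,71.899 69.225,18.584 14.225,47.451 11.216,15.875 30.425,101.852" fill="none" stroke="#008000"/>
  <polygon points="14.570,27.038 55.510,16.724 52.038,44.749" fill="none" stroke="#0000ff"/>
  <polygon points="31.903,45.947 54.533,68.964 34.731,62.077 65.167,100.260 34.113,57.595 24.027,114.393" fill="none" stroke="#008000"/>
  <polygon points="55.190,42.766 74.625,64.343 65.657,91.963 37.252,98.006 17.817,76.429 26.785,48.809" fill="none" stroke="#0000ff"/>
  <polygon points="74.767,71.581 42.140,89.736 10.642,51.221 6.250,58.650 37.662,11.266 51.279,85.647" fill="none" stroke="#ff8800"/>
  <polygon points="64.717,53.376 61.483,45.570 53.677,42.336 45.871,45.570 42.637,53.376 45.871,61.182 53.677,64.416 61.483,61.182" fill="none" stroke="#0000ff"/>
  <polyline points="16.387,116.920 15.979,22.754" fill="none" stroke="#008000"/>
</svg>

y_svg = 123.186 − y_m.

[1] S720→`#008000` (cut); closed run; points: 70.540,56.639 71.400,76.896 54.288,87.770 36.314,78.387 35.454,58.130 52.566,47.256

[2] S720→`#008000` (cut); closed run; points: 35.871,71.899 69.225,18.584 14.225,47.451 11.216,15.875 30.425,101.852

[3] S256→`#0000ff` (engrave); closed run; points: 14.570,27.038 55.510,16.724 52.038,44.749

[4] S720→`#008000` (cut); closed run; points: 31.903,45.947 54.533,68.964 34.731,62.077 65.167,100.260 34.113,57.595 24.027,114.393

[5] S256→`#0000ff` (engrave); closed run; points: 55.190,42.766 74.625,64.343 65.657,91.963 37.252,98.006 17.817,76.429 26.785,48.809

[6] S555→`#ff8800` (score); closed run; points: 74.767,71.581 42.140,89.736 10.642,51.221 6.250,58.650 37.662,11.266 51.279,85.647

[7] S256→`#0000ff` (engrave); closed run; points: 64.717,53.376 61.483,45.570 53.677,42.336 45.871,45.570 42.637,53.376 45.871,61.182 53.677,64.416 61.483,61.182

[8] S720→`#008000` (cut); open run; points: 16.387,116.920 15.979,22.754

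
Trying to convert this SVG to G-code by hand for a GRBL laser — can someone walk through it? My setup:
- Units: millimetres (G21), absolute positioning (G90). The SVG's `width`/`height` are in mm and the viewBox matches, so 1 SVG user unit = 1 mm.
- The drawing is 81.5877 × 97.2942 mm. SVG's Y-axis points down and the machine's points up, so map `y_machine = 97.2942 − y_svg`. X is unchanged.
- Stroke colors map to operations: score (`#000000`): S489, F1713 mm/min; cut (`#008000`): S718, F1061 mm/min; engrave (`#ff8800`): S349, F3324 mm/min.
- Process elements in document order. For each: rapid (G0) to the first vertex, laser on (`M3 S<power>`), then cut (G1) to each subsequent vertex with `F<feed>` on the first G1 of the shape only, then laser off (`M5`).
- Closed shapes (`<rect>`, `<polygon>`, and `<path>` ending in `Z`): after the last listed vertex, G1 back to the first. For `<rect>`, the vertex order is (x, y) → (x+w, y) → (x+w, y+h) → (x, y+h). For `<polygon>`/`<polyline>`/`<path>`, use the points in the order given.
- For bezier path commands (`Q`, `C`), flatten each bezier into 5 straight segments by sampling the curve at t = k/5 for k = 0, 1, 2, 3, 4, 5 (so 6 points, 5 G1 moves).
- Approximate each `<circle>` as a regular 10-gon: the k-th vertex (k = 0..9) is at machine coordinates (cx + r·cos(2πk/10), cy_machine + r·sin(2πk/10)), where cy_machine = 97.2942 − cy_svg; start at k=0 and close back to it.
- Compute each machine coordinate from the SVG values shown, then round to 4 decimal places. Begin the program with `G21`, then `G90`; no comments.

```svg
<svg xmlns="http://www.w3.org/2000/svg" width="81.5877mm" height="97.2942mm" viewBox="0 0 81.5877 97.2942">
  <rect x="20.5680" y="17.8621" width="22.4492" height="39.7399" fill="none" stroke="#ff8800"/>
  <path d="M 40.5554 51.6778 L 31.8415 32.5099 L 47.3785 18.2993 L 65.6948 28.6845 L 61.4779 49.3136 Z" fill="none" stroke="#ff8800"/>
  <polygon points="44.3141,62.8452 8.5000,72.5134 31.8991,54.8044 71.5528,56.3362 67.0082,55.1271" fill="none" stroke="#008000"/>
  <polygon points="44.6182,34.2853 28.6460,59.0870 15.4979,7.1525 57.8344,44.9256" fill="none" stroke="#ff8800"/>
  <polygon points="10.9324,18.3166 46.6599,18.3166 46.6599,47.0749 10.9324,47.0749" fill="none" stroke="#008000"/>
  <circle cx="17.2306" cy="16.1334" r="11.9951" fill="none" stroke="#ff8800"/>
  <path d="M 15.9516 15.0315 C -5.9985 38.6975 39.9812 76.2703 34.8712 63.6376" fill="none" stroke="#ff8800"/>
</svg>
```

1 u = 1 mm; y_m = 97.2942 − y.

[1] `<rect>` rectangle, #ff8800→engrave S349 F3324: (20.5680,79.4321) → (43.0172,79.4321) → (43.0172,39.6922) → (20.5680,39.6922) → (20.5680,79.4321) (closed)

[2] `<path>` regular polygon, #ff8800→engrave S349 F3324: (40.5554,45.6164) → (31.8415,64.7843) → (47.3785,78.9949) → (65.6948,68.6097) → (61.4779,47.9806) → (40.5554,45.6164) (closed)

[3] `<polygon>` closed polygon, #008000→cut S718 F1061: (44.3141,34.4490) → (8.5000,24.7808) → (31.8991,42.4898) → (71.5528,40.9580) → (67.0082,42.1671) → (44.3141,34.4490) (closed)

[4] `<polygon>` closed polygon, #ff8800→engrave S349 F3324: (44.6182,63.0089) → (28.6460,38.2072) → (15.4979,90.1417) → (57.8344,52.3686) → (44.6182,63.0089) (closed)

[5] `<polygon>` rectangle, #008000→cut S718 F1061: (10.9324,78.9776) → (46.6599,78.9776) → (46.6599,50.2193) → (10.9324,50.2193) → (10.9324,78.9776) (closed)

[6] `<circle>` circle, #ff8800→engrave S349 F3324: (29.2257,81.1608) → (26.9348,88.2113) → (20.9373,92.5688) → (13.5239,92.5688) → (7.5264,88.2113) → (5.2355,81.1608) → (7.5264,74.1103) → (13.5239,69.7528) → (20.9373,69.7528) → (26.9348,74.1103) → (29.2257,81.1608) (closed)

[7] `<path>` cubic bezier, #ff8800→engrave S349 F3324: (15.9516,82.2627) → (9.9810,66.9072) → (14.6005,51.2914) → (24.0974,38.4928) → (32.7586,31.5887) → (34.8712,33.6566)

G21
G90
G0 X20.5680 Y79.4321
M3 S349
G1 X43.0172 Y79.4321 F3324
G1 X43.0172 Y39.6922
G1 X20.5680 Y39.6922
G1 X20.5680 Y79.4321
M5
G0 X40.5554 Y45.6164
M3 S349
G1 X31.8415 Y64.7843 F3324
G1 X47.3785 Y78.9949
G1 X65.6948 Y68.6097
G1 X61.4779 Y47.9806
G1 X40.5554 Y45.6164
M5
G0 X44.3141 Y34.4490
M3 S718
G1 X8.5000 Y24.7808 F1061
G1 X31.8991 Y42.4898
G1 X71.5528 Y40.9580
G1 X67.0082 Y42.1671
G1 X44.3141 Y34.4490
M5
G0 X44.6182 Y63.0089
M3 S349
G1 X28.6460 Y38.2072 F3324
G1 X15.4979 Y90.1417
G1 X57.8344 Y52.3686
G1 X44.6182 Y63.0089
M5
G0 X10.9324 Y78.9776
M3 S718
G1 X46.6599 Y78.9776 F1061
G1 X46.6599 Y50.2193
G1 X10.9324 Y50.2193
G1 X10.9324 Y78.9776
M5
G0 X29.2257 Y81.1608
M3 S349
G1 X26.9348 Y88.2113 F3324
G1 X20.9373 Y92.5688
G1 X13.5239 Y92.5688
G1 X7.5264 Y88.2113
G1 X5.2355 Y81.1608
G1 X7.5264 Y74.1103
G1 X13.5239 Y69.7528
G1 X20.9373 Y69.7528
G1 X26.9348 Y74.1103
G1 X29.2257 Y81.1608
M5
G0 X15.9516 Y82.2627
M3 S349
G1 X9.9810 Y66.9072 F3324
G1 X14.6005 Y51.2914
G1 X24.0974 Y38.4928
G1 X32.7586 Y31.5887
G1 X34.8712 Y33.6566
M5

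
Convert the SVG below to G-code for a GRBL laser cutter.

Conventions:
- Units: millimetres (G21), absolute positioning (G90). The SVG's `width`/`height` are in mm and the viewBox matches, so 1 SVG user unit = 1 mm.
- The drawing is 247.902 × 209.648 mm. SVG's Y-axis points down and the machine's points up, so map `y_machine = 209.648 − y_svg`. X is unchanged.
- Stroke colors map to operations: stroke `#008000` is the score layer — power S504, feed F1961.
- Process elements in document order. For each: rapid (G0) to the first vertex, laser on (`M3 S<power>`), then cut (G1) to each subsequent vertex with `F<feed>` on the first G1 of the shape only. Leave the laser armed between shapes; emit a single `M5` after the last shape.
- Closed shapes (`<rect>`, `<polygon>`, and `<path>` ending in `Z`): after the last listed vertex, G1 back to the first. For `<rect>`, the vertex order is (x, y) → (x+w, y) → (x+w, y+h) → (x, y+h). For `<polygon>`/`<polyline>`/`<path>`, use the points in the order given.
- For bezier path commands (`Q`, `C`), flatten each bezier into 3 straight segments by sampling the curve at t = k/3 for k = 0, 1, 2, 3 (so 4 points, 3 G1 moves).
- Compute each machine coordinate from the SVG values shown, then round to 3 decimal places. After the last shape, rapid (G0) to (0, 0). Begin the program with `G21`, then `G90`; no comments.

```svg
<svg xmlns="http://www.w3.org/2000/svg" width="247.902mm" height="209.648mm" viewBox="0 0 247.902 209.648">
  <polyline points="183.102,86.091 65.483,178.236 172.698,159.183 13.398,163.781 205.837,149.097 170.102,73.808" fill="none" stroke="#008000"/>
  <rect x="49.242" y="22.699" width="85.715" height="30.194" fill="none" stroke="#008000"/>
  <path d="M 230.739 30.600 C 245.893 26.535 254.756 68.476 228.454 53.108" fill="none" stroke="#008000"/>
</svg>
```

G21
G90
G0 X183.102 Y123.557
M3 S504
G1 X65.483 Y31.412 F1961
G1 X172.698 Y50.465
G1 X13.398 Y45.867
G1 X205.837 Y60.551
G1 X170.102 Y135.840
G0 X49.242 Y186.949
M3 S504
G1 X134.957 Y186.949 F1961
G1 X134.957 Y156.755
G1 X49.242 Y156.755
G1 X49.242 Y186.949
G0 X230.739 Y179.048
M3 S504
G1 X242.727 Y171.604 F1961
G1 X244.104 Y156.449
G1 X228.454 Y156.540
M5
G0 X0.000 Y0.000

viewBox `0 0 247.902 209.648` with mm width/height → 1 unit = 1 mm. Flip: y_m = 209.648 − y_svg.

**Shape 1** — `<polyline>` open polyline, stroke `#008000` → score (S504, F1961). Machine vertices: (183.102,123.557) → (65.483,31.412) → (172.698,50.465) → (13.398,45.867) → (205.837,60.551) → (170.102,135.840). Open path.

**Shape 2** — `<rect>` rectangle, stroke `#008000` → score (S504, F1961). Machine vertices: (49.242,186.949) → (134.957,186.949) → (134.957,156.755) → (49.242,156.755) → (49.242,186.949). Closed: final G1 returns to the first vertex.

**Shape 3** — `<path>` cubic bezier, stroke `#008000` → score (S504, F1961). Control points (SVG): P0=(230.739,30.600), P1=(245.893,26.535), P2=(254.756,68.476), P3=(228.454,53.108); sampled at t=k/3. Machine vertices: (230.739,179.048) → (242.727,171.604) → (244.104,156.449) → (228.454,156.540). Open path.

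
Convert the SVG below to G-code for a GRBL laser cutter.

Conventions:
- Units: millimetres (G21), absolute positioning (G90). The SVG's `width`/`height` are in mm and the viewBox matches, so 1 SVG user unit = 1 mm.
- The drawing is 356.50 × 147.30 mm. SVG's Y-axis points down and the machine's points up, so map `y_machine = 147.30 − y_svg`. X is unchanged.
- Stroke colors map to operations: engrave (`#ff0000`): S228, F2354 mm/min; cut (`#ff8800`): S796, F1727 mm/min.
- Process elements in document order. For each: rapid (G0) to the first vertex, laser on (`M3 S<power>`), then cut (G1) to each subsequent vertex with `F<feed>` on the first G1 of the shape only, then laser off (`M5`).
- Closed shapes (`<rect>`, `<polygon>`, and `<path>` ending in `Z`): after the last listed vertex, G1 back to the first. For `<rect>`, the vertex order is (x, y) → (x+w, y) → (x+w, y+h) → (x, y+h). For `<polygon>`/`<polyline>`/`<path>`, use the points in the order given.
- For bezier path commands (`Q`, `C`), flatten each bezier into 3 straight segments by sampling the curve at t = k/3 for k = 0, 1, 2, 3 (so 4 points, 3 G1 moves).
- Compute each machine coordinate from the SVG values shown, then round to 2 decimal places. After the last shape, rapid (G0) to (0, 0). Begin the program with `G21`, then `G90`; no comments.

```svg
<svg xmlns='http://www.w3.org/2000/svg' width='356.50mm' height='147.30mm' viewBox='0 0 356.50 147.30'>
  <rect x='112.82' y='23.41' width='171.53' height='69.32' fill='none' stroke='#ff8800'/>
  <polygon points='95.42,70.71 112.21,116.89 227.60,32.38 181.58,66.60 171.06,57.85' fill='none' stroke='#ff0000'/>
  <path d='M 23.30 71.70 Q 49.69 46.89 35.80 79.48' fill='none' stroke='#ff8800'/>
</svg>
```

G21
G90
G0 X112.82 Y123.89
M3 S796
G1 X284.35 Y123.89 F1727
G1 X284.35 Y54.57
G1 X112.82 Y54.57
G1 X112.82 Y123.89
M5
G0 X95.42 Y76.59
M3 S228
G1 X112.21 Y30.41 F2354
G1 X227.60 Y114.92
G1 X181.58 Y80.70
G1 X171.06 Y89.45
G1 X95.42 Y76.59
M5
G0 X23.30 Y75.60
M3 S796
G1 X36.42 Y85.76 F1727
G1 X40.58 Y83.17
G1 X35.80 Y67.82
M5
G0 X0.00 Y0.00

Since the viewBox matches the mm dimensions, user units are millimetres directly. The only transform is the Y-flip y_m = 147.30 − y_svg.

Shape 1 is a rectangle drawn with `<rect>`. Its stroke #ff8800 means cut at S796, F1727. After flipping Y the toolpath is (112.82,123.89) → (284.35,123.89) → (284.35,54.57) → (112.82,54.57) → (112.82,123.89), returning to the start.

Shape 2 is a closed polygon drawn with `<polygon>`. Its stroke #ff0000 means engrave at S228, F2354. After flipping Y the toolpath is (95.42,76.59) → (112.21,30.41) → (227.60,114.92) → (181.58,80.70) → (171.06,89.45) → (95.42,76.59), returning to the start.

Shape 3 is a quadratic bezier drawn with `<path>`. Its stroke #ff8800 means cut at S796, F1727. After flipping Y the toolpath is (23.30,75.60) → (36.42,85.76) → (40.58,83.17) → (35.80,67.82).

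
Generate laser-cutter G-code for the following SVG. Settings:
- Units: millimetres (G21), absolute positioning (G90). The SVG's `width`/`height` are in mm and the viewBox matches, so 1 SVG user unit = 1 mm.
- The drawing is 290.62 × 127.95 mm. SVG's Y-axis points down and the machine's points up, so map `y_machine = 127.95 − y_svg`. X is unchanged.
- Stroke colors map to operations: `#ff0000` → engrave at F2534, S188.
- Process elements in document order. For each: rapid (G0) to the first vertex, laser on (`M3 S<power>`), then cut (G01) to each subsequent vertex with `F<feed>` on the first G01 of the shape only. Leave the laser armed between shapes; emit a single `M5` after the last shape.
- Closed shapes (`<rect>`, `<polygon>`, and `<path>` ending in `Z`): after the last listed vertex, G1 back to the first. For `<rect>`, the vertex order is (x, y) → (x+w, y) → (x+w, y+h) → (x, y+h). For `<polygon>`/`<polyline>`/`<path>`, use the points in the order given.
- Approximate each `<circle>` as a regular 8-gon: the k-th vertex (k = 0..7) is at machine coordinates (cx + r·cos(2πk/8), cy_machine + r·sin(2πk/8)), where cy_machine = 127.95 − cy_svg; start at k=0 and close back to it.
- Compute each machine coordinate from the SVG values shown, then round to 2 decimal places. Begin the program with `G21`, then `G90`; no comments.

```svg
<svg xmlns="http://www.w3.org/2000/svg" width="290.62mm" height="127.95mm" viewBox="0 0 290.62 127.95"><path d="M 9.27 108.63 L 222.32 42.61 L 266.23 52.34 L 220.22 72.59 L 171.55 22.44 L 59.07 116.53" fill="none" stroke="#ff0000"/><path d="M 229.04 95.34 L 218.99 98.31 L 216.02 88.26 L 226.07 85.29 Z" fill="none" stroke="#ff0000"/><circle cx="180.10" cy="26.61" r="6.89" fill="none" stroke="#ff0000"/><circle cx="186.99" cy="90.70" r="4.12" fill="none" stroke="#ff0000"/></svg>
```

G21
G90
G0 X9.27 Y19.32
M3 S188
G01 X222.32 Y85.34 F2534
G01 X266.23 Y75.61
G01 X220.22 Y55.36
G01 X171.55 Y105.51
G01 X59.07 Y11.42
G0 X229.04 Y32.61
M3 S188
G01 X218.99 Y29.64 F2534
G01 X216.02 Y39.69
G01 X226.07 Y42.66
G01 X229.04 Y32.61
G0 X186.99 Y101.34
M3 S188
G01 X184.97 Y106.21 F2534
G01 X180.10 Y108.23
G01 X175.23 Y106.21
G01 X173.21 Y101.34
G01 X175.23 Y96.47
G01 X180.10 Y94.45
G01 X184.97 Y96.47
G01 X186.99 Y101.34
G0 X191.11 Y37.25
M3 S188
G01 X189.90 Y40.16 F2534
G01 X186.99 Y41.37
G01 X184.08 Y40.16
G01 X182.87 Y37.25
G01 X184.08 Y34.34
G01 X186.99 Y33.13
G01 X189.90 Y34.34
G01 X191.11 Y37.25
M5

Since the viewBox matches the mm dimensions, user units are millimetres directly. The only transform is the Y-flip y_m = 127.95 − y_svg.

Shape 1 is a open polyline drawn with `<path>`. Its stroke #ff0000 means engrave at S188, F2534. After flipping Y the toolpath is (9.27,19.32) → (222.32,85.34) → (266.23,75.61) → (220.22,55.36) → (171.55,105.51) → (59.07,11.42).

Shape 2 is a regular polygon drawn with `<path>`. Its stroke #ff0000 means engrave at S188, F2534. After flipping Y the toolpath is (229.04,32.61) → (218.99,29.64) → (216.02,39.69) → (226.07,42.66) → (229.04,32.61), returning to the start.

Shape 3 is a circle drawn with `<circle>`. Its stroke #ff0000 means engrave at S188, F2534. After flipping Y the toolpath is (186.99,101.34) → (184.97,106.21) → (180.10,108.23) → (175.23,106.21) → (173.21,101.34) → (175.23,96.47) → (180.10,94.45) → (184.97,96.47) → (186.99,101.34), returning to the start.

Shape 4 is a circle drawn with `<circle>`. Its stroke #ff0000 means engrave at S188, F2534. After flipping Y the toolpath is (191.11,37.25) → (189.90,40.16) → (186.99,41.37) → (184.08,40.16) → (182.87,37.25) → (184.08,34.34) → (186.99,33.13) → (189.90,34.34) → (191.11,37.25), returning to the start.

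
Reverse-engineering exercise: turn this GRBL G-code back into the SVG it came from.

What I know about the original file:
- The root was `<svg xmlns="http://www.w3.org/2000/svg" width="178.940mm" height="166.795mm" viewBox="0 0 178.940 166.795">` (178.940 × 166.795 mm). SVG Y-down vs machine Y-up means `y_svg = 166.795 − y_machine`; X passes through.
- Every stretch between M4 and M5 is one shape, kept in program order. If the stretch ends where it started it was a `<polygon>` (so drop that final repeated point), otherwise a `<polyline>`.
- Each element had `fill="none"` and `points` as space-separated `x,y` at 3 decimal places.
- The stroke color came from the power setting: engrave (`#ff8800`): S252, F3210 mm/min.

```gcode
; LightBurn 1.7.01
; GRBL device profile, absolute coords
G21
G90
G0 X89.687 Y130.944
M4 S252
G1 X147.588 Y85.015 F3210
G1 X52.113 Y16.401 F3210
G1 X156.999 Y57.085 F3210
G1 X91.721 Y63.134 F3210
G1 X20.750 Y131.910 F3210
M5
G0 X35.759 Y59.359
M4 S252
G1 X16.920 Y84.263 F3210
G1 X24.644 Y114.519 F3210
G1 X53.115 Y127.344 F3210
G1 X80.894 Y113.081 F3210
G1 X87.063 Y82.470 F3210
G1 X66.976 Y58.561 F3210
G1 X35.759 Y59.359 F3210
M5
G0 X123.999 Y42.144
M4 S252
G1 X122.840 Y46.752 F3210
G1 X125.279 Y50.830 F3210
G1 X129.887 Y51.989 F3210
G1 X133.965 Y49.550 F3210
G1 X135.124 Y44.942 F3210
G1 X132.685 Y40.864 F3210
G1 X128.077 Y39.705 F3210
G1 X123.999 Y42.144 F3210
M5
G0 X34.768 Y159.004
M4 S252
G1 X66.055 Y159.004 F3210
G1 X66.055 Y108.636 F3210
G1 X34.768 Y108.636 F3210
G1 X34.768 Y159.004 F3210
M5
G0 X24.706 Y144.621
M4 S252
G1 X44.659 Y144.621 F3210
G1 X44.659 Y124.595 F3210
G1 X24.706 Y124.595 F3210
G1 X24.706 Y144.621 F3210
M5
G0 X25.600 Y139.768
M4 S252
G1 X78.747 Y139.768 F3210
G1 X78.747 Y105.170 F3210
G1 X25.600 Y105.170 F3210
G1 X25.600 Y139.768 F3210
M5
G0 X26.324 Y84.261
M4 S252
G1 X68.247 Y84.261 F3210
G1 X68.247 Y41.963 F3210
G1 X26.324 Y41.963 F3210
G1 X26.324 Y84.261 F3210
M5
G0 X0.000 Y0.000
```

Each laser-on run becomes one SVG element. Flip Y back into SVG space with y_svg = 166.795 − y_machine. Every run uses S252, so all elements get stroke `#ff8800` (engrave).

Run 1: The run is open, so emit a `<polyline>` with points (Y-flipped): 89.687,35.851 147.588,81.780 52.113,150.394 156.999,109.710 91.721,103.661 20.750,34.885.

Run 2: The run returns to its start, so emit a `<polygon>` with points (Y-flipped): 35.759,107.436 16.920,82.532 24.644,52.276 53.115,39.451 80.894,53.714 87.063,84.325 66.976,108.234.

Run 3: The run returns to its start, so emit a `<polygon>` with points (Y-flipped): 123.999,124.651 122.840,120.043 125.279,115.965 129.887,114.806 133.965,117.245 135.124,121.853 132.685,125.931 128.077,127.090.

Run 4: The run returns to its start, so emit a `<polygon>` with points (Y-flipped): 34.768,7.791 66.055,7.791 66.055,58.159 34.768,58.159.

Run 5: The run returns to its start, so emit a `<polygon>` with points (Y-flipped): 24.706,22.174 44.659,22.174 44.659,42.200 24.706,42.200.

Run 6: The run returns to its start, so emit a `<polygon>` with points (Y-flipped): 25.600,27.027 78.747,27.027 78.747,61.625 25.600,61.625.

Run 7: The run returns to its start, so emit a `<polygon>` with points (Y-flipped): 26.324,82.534 68.247,82.534 68.247,124.832 26.324,124.832.

<svg xmlns="http://www.w3.org/2000/svg" width="178.940mm" height="166.795mm" viewBox="0 0 178.940 166.795">
  <polyline points="89.687,35.851 147.588,81.780 52.113,150.394 156.999,109.710 91.721,103.661 20.750,34.885" fill="none" stroke="#ff8800"/>
  <polygon points="35.759,107.436 16.920,82.532 24.644,52.276 53.115,39.451 80.894,53.714 87.063,84.325 66.976,108.234" fill="none" stroke="#ff8800"/>
  <polygon points="123.999,124.651 122.840,120.043 125.279,115.965 129.887,114.806 133.965,117.245 135.124,121.853 132.685,125.931 128.077,127.090" fill="none" stroke="#ff8800"/>
  <polygon points="34.768,7.791 66.055,7.791 66.055,58.159 34.768,58.159" fill="none" stroke="#ff8800"/>
  <polygon points="24.706,22.174 44.659,22.174 44.659,42.200 24.706,42.200" fill="none" stroke="#ff8800"/>
  <polygon points="25.600,27.027 78.747,27.027 78.747,61.625 25.600,61.625" fill="none" stroke="#ff8800"/>
  <polygon points="26.324,82.534 68.247,82.534 68.247,124.832 26.324,124.832" fill="none" stroke="#ff8800"/>
</svg>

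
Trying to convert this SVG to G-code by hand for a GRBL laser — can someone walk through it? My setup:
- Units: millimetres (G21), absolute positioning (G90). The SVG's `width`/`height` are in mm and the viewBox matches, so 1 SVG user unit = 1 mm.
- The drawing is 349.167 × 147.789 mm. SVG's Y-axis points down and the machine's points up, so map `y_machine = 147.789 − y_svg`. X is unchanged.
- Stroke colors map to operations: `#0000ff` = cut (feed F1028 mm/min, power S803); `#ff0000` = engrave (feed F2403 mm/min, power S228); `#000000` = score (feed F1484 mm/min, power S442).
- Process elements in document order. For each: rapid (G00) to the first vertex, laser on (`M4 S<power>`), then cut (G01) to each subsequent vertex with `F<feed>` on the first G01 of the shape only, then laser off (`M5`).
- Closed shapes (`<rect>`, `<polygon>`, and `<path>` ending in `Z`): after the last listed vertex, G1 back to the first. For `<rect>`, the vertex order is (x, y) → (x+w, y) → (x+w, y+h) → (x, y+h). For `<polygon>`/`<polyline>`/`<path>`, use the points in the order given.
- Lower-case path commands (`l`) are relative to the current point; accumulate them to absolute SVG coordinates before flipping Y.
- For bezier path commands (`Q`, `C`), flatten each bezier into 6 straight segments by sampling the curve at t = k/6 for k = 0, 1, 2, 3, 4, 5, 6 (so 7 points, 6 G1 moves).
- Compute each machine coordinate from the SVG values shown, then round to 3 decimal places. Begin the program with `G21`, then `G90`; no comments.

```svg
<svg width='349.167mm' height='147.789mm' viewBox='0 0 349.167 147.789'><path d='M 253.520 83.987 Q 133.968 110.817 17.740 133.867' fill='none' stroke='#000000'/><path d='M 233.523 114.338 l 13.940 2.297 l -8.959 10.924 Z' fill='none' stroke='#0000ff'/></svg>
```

Since the viewBox matches the mm dimensions, user units are millimetres directly. The only transform is the Y-flip y_m = 147.789 − y_svg.

Shape 1 is a quadratic bezier drawn with `<path>`. Its stroke #000000 means score at S442, F1484. After flipping Y the toolpath is (253.520,63.802) → (213.762,54.964) → (174.188,46.335) → (134.799,37.917) → (95.595,29.709) → (56.575,21.710) → (17.740,13.922).

Shape 2 is a regular polygon drawn with `<path>`. Its stroke #0000ff means cut at S803, F1028. After flipping Y the toolpath is (233.523,33.451) → (247.463,31.154) → (238.504,20.230) → (233.523,33.451), returning to the start.

G21
G90
G00 X253.520 Y63.802
M4 S442
G01 X213.762 Y54.964 F1484
G01 X174.188 Y46.335
G01 X134.799 Y37.917
G01 X95.595 Y29.709
G01 X56.575 Y21.710
G01 X17.740 Y13.922
M5
G00 X233.523 Y33.451
M4 S803
G01 X247.463 Y31.154 F1028
G01 X238.504 Y20.230
G01 X233.523 Y33.451
M5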